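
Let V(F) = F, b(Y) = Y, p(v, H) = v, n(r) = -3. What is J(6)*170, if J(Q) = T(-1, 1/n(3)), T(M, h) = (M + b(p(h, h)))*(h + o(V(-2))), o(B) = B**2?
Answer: -7480/9 ≈ -831.11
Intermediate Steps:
T(M, h) = (4 + h)*(M + h) (T(M, h) = (M + h)*(h + (-2)**2) = (M + h)*(h + 4) = (M + h)*(4 + h) = (4 + h)*(M + h))
J(Q) = -44/9 (J(Q) = (1/(-3))**2 + 4*(-1) + 4/(-3) - 1/(-3) = (-1/3)**2 - 4 + 4*(-1/3) - 1*(-1/3) = 1/9 - 4 - 4/3 + 1/3 = -44/9)
J(6)*170 = -44/9*170 = -7480/9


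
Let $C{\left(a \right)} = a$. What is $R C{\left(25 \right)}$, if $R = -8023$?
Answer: $-200575$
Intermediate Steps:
$R C{\left(25 \right)} = \left(-8023\right) 25 = -200575$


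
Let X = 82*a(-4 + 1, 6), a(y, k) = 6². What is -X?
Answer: -2952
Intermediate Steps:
a(y, k) = 36
X = 2952 (X = 82*36 = 2952)
-X = -1*2952 = -2952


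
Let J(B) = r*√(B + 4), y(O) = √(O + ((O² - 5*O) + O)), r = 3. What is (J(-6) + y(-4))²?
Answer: 10 + 12*I*√14 ≈ 10.0 + 44.9*I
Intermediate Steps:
y(O) = √(O² - 3*O) (y(O) = √(O + (O² - 4*O)) = √(O² - 3*O))
J(B) = 3*√(4 + B) (J(B) = 3*√(B + 4) = 3*√(4 + B))
(J(-6) + y(-4))² = (3*√(4 - 6) + √(-4*(-3 - 4)))² = (3*√(-2) + √(-4*(-7)))² = (3*(I*√2) + √28)² = (3*I*√2 + 2*√7)² = (2*√7 + 3*I*√2)²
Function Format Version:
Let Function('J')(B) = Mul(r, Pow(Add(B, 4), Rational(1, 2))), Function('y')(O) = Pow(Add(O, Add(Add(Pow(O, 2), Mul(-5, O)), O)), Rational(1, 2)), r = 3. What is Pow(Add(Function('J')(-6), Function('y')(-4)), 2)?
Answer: Add(10, Mul(12, I, Pow(14, Rational(1, 2)))) ≈ Add(10.000, Mul(44.900, I))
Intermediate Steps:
Function('y')(O) = Pow(Add(Pow(O, 2), Mul(-3, O)), Rational(1, 2)) (Function('y')(O) = Pow(Add(O, Add(Pow(O, 2), Mul(-4, O))), Rational(1, 2)) = Pow(Add(Pow(O, 2), Mul(-3, O)), Rational(1, 2)))
Function('J')(B) = Mul(3, Pow(Add(4, B), Rational(1, 2))) (Function('J')(B) = Mul(3, Pow(Add(B, 4), Rational(1, 2))) = Mul(3, Pow(Add(4, B), Rational(1, 2))))
Pow(Add(Function('J')(-6), Function('y')(-4)), 2) = Pow(Add(Mul(3, Pow(Add(4, -6), Rational(1, 2))), Pow(Mul(-4, Add(-3, -4)), Rational(1, 2))), 2) = Pow(Add(Mul(3, Pow(-2, Rational(1, 2))), Pow(Mul(-4, -7), Rational(1, 2))), 2) = Pow(Add(Mul(3, Mul(I, Pow(2, Rational(1, 2)))), Pow(28, Rational(1, 2))), 2) = Pow(Add(Mul(3, I, Pow(2, Rational(1, 2))), Mul(2, Pow(7, Rational(1, 2)))), 2) = Pow(Add(Mul(2, Pow(7, Rational(1, 2))), Mul(3, I, Pow(2, Rational(1, 2)))), 2)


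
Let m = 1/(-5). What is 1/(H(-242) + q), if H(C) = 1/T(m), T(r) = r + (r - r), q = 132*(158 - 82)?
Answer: 1/10027 ≈ 9.9731e-5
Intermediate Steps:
m = -⅕ ≈ -0.20000
q = 10032 (q = 132*76 = 10032)
T(r) = r (T(r) = r + 0 = r)
H(C) = -5 (H(C) = 1/(-⅕) = -5)
1/(H(-242) + q) = 1/(-5 + 10032) = 1/10027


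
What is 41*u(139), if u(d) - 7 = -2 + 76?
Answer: 3321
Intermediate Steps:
u(d) = 81 (u(d) = 7 + (-2 + 76) = 7 + 74 = 81)
41*u(139) = 41*81 = 3321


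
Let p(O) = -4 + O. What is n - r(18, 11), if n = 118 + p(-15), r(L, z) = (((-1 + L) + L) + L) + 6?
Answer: 40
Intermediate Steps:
r(L, z) = 5 + 3*L (r(L, z) = ((-1 + 2*L) + L) + 6 = (-1 + 3*L) + 6 = 5 + 3*L)
n = 99 (n = 118 + (-4 - 15) = 118 - 19 = 99)
n - r(18, 11) = 99 - (5 + 3*18) = 99 - (5 + 54) = 99 - 1*59 = 99 - 59 = 40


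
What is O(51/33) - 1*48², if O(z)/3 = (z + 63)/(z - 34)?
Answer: -274886/119 ≈ -2310.0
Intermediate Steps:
O(z) = 3*(63 + z)/(-34 + z) (O(z) = 3*((z + 63)/(z - 34)) = 3*((63 + z)/(-34 + z)) = 3*(63 + z)/(-34 + z))
O(51/33) - 1*48² = 3*(63 + 51/33)/(-34 + 51/33) - 1*48² = 3*(63 + 51*(1/33))/(-34 + 51*(1/33)) - 1*2304 = 3*(63 + 17/11)/(-34 + 17/11) - 2304 = 3*(710/11)/(-357/11) - 2304 = 3*(-11/357)*(710/11) - 2304 = -710/119 - 2304 = -274886/119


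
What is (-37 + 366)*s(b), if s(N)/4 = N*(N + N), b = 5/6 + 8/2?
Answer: 553378/9 ≈ 61486.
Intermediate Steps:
b = 29/6 (b = 5*(⅙) + 8*(½) = ⅚ + 4 = 29/6 ≈ 4.8333)
s(N) = 8*N² (s(N) = 4*(N*(N + N)) = 4*(N*(2*N)) = 4*(2*N²) = 8*N²)
(-37 + 366)*s(b) = (-37 + 366)*(8*(29/6)²) = 329*(8*(841/36)) = 329*(1682/9) = 553378/9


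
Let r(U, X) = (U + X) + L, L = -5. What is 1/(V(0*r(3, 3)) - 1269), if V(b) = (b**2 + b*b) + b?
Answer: -1/1269 ≈ -0.00078802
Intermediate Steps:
r(U, X) = -5 + U + X (r(U, X) = (U + X) - 5 = -5 + U + X)
V(b) = b + 2*b**2 (V(b) = (b**2 + b**2) + b = 2*b**2 + b = b + 2*b**2)
1/(V(0*r(3, 3)) - 1269) = 1/((0*(-5 + 3 + 3))*(1 + 2*(0*(-5 + 3 + 3))) - 1269) = 1/((0*1)*(1 + 2*(0*1)) - 1269) = 1/(0*(1 + 2*0) - 1269) = 1/(0*(1 + 0) - 1269) = 1/(0*1 - 1269) = 1/(0 - 1269) = 1/(-1269) = -1/1269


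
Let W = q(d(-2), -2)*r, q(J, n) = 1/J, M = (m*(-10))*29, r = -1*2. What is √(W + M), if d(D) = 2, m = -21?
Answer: √6089 ≈ 78.032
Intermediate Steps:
r = -2
M = 6090 (M = -21*(-10)*29 = 210*29 = 6090)
W = -1 (W = -2/2 = (½)*(-2) = -1)
√(W + M) = √(-1 + 6090) = √6089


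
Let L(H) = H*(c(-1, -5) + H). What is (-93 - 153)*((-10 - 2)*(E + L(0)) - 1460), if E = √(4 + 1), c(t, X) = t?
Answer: 359160 + 2952*√5 ≈ 3.6576e+5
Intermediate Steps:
E = √5 ≈ 2.2361
L(H) = H*(-1 + H)
(-93 - 153)*((-10 - 2)*(E + L(0)) - 1460) = (-93 - 153)*((-10 - 2)*(√5 + 0*(-1 + 0)) - 1460) = -246*(-12*(√5 + 0*(-1)) - 1460) = -246*(-12*(√5 + 0) - 1460) = -246*(-12*√5 - 1460) = -246*(-1460 - 12*√5) = 359160 + 2952*√5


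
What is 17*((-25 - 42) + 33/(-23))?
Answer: -26758/23 ≈ -1163.4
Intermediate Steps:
17*((-25 - 42) + 33/(-23)) = 17*(-67 + 33*(-1/23)) = 17*(-67 - 33/23) = 17*(-1574/23) = -26758/23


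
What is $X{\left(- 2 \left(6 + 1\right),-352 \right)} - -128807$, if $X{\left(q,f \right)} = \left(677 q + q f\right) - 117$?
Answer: $124140$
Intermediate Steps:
$X{\left(q,f \right)} = -117 + 677 q + f q$ ($X{\left(q,f \right)} = \left(677 q + f q\right) - 117 = -117 + 677 q + f q$)
$X{\left(- 2 \left(6 + 1\right),-352 \right)} - -128807 = \left(-117 + 677 \left(- 2 \left(6 + 1\right)\right) - 352 \left(- 2 \left(6 + 1\right)\right)\right) - -128807 = \left(-117 + 677 \left(\left(-2\right) 7\right) - 352 \left(\left(-2\right) 7\right)\right) + 128807 = \left(-117 + 677 \left(-14\right) - -4928\right) + 128807 = \left(-117 - 9478 + 4928\right) + 128807 = -4667 + 128807 = 124140$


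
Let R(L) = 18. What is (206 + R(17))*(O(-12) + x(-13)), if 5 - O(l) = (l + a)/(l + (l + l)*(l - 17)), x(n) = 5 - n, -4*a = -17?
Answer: 881426/171 ≈ 5154.5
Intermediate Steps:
a = 17/4 (a = -¼*(-17) = 17/4 ≈ 4.2500)
O(l) = 5 - (17/4 + l)/(l + 2*l*(-17 + l)) (O(l) = 5 - (l + 17/4)/(l + (l + l)*(l - 17)) = 5 - (17/4 + l)/(l + (2*l)*(-17 + l)) = 5 - (17/4 + l)/(l + 2*l*(-17 + l)))
(206 + R(17))*(O(-12) + x(-13)) = (206 + 18)*((¼)*(-17 - 664*(-12) + 40*(-12)²)/(-12*(-33 + 2*(-12))) + (5 - 1*(-13))) = 224*((¼)*(-1/12)*(-17 + 7968 + 40*144)/(-33 - 24) + (5 + 13)) = 224*((¼)*(-1/12)*(-17 + 7968 + 5760)/(-57) + 18) = 224*((¼)*(-1/12)*(-1/57)*13711 + 18) = 224*(13711/2736 + 18) = 224*(62959/2736) = 881426/171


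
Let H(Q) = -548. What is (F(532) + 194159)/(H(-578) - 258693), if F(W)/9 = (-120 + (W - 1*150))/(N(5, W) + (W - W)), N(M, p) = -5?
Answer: -968437/1296205 ≈ -0.74713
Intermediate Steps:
F(W) = 486 - 9*W/5 (F(W) = 9*((-120 + (W - 1*150))/(-5 + (W - W))) = 9*((-120 + (W - 150))/(-5 + 0)) = 9*((-120 + (-150 + W))/(-5)) = 9*((-270 + W)*(-⅕)) = 9*(54 - W/5) = 486 - 9*W/5)
(F(532) + 194159)/(H(-578) - 258693) = ((486 - 9/5*532) + 194159)/(-548 - 258693) = ((486 - 4788/5) + 194159)/(-259241) = (-2358/5 + 194159)*(-1/259241) = (968437/5)*(-1/259241) = -968437/1296205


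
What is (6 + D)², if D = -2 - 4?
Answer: 0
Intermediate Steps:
D = -6
(6 + D)² = (6 - 6)² = 0² = 0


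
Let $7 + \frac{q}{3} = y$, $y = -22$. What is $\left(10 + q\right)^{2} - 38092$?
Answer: $-32163$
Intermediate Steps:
$q = -87$ ($q = -21 + 3 \left(-22\right) = -21 - 66 = -87$)
$\left(10 + q\right)^{2} - 38092 = \left(10 - 87\right)^{2} - 38092 = \left(-77\right)^{2} - 38092 = 5929 - 38092 = -32163$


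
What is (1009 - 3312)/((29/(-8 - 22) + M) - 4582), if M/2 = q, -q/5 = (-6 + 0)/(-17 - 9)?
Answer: 898170/1788257 ≈ 0.50226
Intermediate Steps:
q = -15/13 (q = -5*(-6 + 0)/(-17 - 9) = -(-30)/(-26) = -(-30)*(-1)/26 = -5*3/13 = -15/13 ≈ -1.1538)
M = -30/13 (M = 2*(-15/13) = -30/13 ≈ -2.3077)
(1009 - 3312)/((29/(-8 - 22) + M) - 4582) = (1009 - 3312)/((29/(-8 - 22) - 30/13) - 4582) = -2303/((29/(-30) - 30/13) - 4582) = -2303/((29*(-1/30) - 30/13) - 4582) = -2303/((-29/30 - 30/13) - 4582) = -2303/(-1277/390 - 4582) = -2303/(-1788257/390) = -2303*(-390/1788257) = 898170/1788257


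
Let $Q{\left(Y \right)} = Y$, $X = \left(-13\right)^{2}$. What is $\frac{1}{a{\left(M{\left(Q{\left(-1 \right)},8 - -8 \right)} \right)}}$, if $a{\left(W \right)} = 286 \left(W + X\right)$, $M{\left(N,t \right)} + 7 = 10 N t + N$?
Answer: $\frac{1}{286} \approx 0.0034965$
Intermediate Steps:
$X = 169$
$M{\left(N,t \right)} = -7 + N + 10 N t$ ($M{\left(N,t \right)} = -7 + \left(10 N t + N\right) = -7 + \left(N + 10 N t\right) = -7 + N + 10 N t$)
$a{\left(W \right)} = 48334 + 286 W$ ($a{\left(W \right)} = 286 \left(W + 169\right) = 286 \left(169 + W\right) = 48334 + 286 W$)
$\frac{1}{a{\left(M{\left(Q{\left(-1 \right)},8 - -8 \right)} \right)}} = \frac{1}{48334 + 286 \left(-7 - 1 + 10 \left(-1\right) \left(8 - -8\right)\right)} = \frac{1}{48334 + 286 \left(-7 - 1 + 10 \left(-1\right) \left(8 + 8\right)\right)} = \frac{1}{48334 + 286 \left(-7 - 1 + 10 \left(-1\right) 16\right)} = \frac{1}{48334 + 286 \left(-7 - 1 - 160\right)} = \frac{1}{48334 + 286 \left(-168\right)} = \frac{1}{48334 - 48048} = \frac{1}{286}$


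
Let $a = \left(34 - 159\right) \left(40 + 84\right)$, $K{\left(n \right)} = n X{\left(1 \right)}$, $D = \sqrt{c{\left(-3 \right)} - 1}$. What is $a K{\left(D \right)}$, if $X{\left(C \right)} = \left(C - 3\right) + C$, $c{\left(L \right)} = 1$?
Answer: $0$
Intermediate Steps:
$D = 0$ ($D = \sqrt{1 - 1} = \sqrt{0} = 0$)
$X{\left(C \right)} = -3 + 2 C$ ($X{\left(C \right)} = \left(-3 + C\right) + C = -3 + 2 C$)
$K{\left(n \right)} = - n$ ($K{\left(n \right)} = n \left(-3 + 2 \cdot 1\right) = n \left(-3 + 2\right) = n \left(-1\right) = - n$)
$a = -15500$ ($a = \left(-125\right) 124 = -15500$)
$a K{\left(D \right)} = - 15500 \left(\left(-1\right) 0\right) = \left(-15500\right) 0 = 0$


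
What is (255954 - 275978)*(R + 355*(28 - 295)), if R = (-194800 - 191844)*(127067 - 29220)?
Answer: 757548974266072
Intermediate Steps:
R = -37831955468 (R = -386644*97847 = -37831955468)
(255954 - 275978)*(R + 355*(28 - 295)) = (255954 - 275978)*(-37831955468 + 355*(28 - 295)) = -20024*(-37831955468 + 355*(-267)) = -20024*(-37831955468 - 94785) = -20024*(-37832050253) = 757548974266072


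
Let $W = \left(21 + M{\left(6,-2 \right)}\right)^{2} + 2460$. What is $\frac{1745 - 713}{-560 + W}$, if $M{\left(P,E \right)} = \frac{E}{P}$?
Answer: $\frac{1161}{2618} \approx 0.44347$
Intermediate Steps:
$W = \frac{25984}{9}$ ($W = \left(21 - \frac{2}{6}\right)^{2} + 2460 = \left(21 - \frac{1}{3}\right)^{2} + 2460 = \left(\frac{62}{3}\right)^{2} + 2460 = \frac{3844}{9} + 2460 = \frac{25984}{9} \approx 2887.1$)
$\frac{1745 - 713}{-560 + W} = \frac{1745 - 713}{-560 + \frac{25984}{9}} = \frac{1745 - 713}{\frac{20944}{9}} = 1032 \cdot \frac{9}{20944} = \frac{1161}{2618}$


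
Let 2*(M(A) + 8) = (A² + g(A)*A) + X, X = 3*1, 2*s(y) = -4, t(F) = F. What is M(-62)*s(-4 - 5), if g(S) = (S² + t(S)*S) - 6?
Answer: 472453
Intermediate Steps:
s(y) = -2 (s(y) = (½)*(-4) = -2)
g(S) = -6 + 2*S² (g(S) = (S² + S*S) - 6 = (S² + S²) - 6 = 2*S² - 6 = -6 + 2*S²)
X = 3
M(A) = -13/2 + A²/2 + A*(-6 + 2*A²)/2 (M(A) = -8 + ((A² + (-6 + 2*A²)*A) + 3)/2 = -8 + ((A² + A*(-6 + 2*A²)) + 3)/2 = -8 + (3 + A² + A*(-6 + 2*A²))/2 = -8 + (3/2 + A²/2 + A*(-6 + 2*A²)/2) = -13/2 + A²/2 + A*(-6 + 2*A²)/2)
M(-62)*s(-4 - 5) = (-13/2 + (½)*(-62)² - 62*(-3 + (-62)²))*(-2) = (-13/2 + (½)*3844 - 62*(-3 + 3844))*(-2) = (-13/2 + 1922 - 62*3841)*(-2) = (-13/2 + 1922 - 238142)*(-2) = -472453/2*(-2) = 472453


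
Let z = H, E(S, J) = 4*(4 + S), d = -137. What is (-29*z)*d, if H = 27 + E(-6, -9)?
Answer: 75487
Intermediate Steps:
E(S, J) = 16 + 4*S
H = 19 (H = 27 + (16 + 4*(-6)) = 27 + (16 - 24) = 27 - 8 = 19)
z = 19
(-29*z)*d = -29*19*(-137) = -551*(-137) = 75487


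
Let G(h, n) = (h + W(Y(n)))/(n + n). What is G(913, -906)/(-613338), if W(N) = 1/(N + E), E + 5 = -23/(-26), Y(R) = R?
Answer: 2400477/2922034641592 ≈ 8.2151e-7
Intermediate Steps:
E = -107/26 (E = -5 - 23/(-26) = -5 - 23*(-1/26) = -5 + 23/26 = -107/26 ≈ -4.1154)
W(N) = 1/(-107/26 + N) (W(N) = 1/(N - 107/26) = 1/(-107/26 + N))
G(h, n) = (h + 26/(-107 + 26*n))/(2*n) (G(h, n) = (h + 26/(-107 + 26*n))/(n + n) = (h + 26/(-107 + 26*n))/((2*n)) = (h + 26/(-107 + 26*n))*(1/(2*n)) = (h + 26/(-107 + 26*n))/(2*n))
G(913, -906)/(-613338) = ((½)*(26 + 913*(-107 + 26*(-906)))/(-906*(-107 + 26*(-906))))/(-613338) = ((½)*(-1/906)*(26 + 913*(-107 - 23556))/(-107 - 23556))*(-1/613338) = ((½)*(-1/906)*(26 + 913*(-23663))/(-23663))*(-1/613338) = ((½)*(-1/906)*(-1/23663)*(26 - 21604319))*(-1/613338) = ((½)*(-1/906)*(-1/23663)*(-21604293))*(-1/613338) = -7201431/14292452*(-1/613338) = 2400477/2922034641592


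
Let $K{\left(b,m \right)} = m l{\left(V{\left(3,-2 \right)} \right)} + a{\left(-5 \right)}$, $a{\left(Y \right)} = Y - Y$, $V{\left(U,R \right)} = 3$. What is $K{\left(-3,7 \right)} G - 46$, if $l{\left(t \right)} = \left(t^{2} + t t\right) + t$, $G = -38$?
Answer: $-5632$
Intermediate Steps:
$l{\left(t \right)} = t + 2 t^{2}$ ($l{\left(t \right)} = \left(t^{2} + t^{2}\right) + t = 2 t^{2} + t = t + 2 t^{2}$)
$a{\left(Y \right)} = 0$
$K{\left(b,m \right)} = 21 m$ ($K{\left(b,m \right)} = m 3 \left(1 + 2 \cdot 3\right) + 0 = m 3 \left(1 + 6\right) + 0 = m 3 \cdot 7 + 0 = m 21 + 0 = 21 m + 0 = 21 m$)
$K{\left(-3,7 \right)} G - 46 = 21 \cdot 7 \left(-38\right) - 46 = 147 \left(-38\right) - 46 = -5586 - 46 = -5632$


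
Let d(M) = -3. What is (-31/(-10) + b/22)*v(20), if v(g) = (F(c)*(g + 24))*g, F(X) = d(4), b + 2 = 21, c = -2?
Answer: -10464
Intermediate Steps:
b = 19 (b = -2 + 21 = 19)
F(X) = -3
v(g) = g*(-72 - 3*g) (v(g) = (-3*(g + 24))*g = (-3*(24 + g))*g = (-72 - 3*g)*g = g*(-72 - 3*g))
(-31/(-10) + b/22)*v(20) = (-31/(-10) + 19/22)*(-3*20*(24 + 20)) = (-31*(-⅒) + 19*(1/22))*(-3*20*44) = (31/10 + 19/22)*(-2640) = (218/55)*(-2640) = -10464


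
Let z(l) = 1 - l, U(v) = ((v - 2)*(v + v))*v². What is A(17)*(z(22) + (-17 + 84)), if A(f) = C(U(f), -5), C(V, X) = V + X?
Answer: 6779710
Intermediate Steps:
U(v) = 2*v³*(-2 + v) (U(v) = ((-2 + v)*(2*v))*v² = (2*v*(-2 + v))*v² = 2*v³*(-2 + v))
A(f) = -5 + 2*f³*(-2 + f) (A(f) = 2*f³*(-2 + f) - 5 = -5 + 2*f³*(-2 + f))
A(17)*(z(22) + (-17 + 84)) = (-5 + 2*17³*(-2 + 17))*((1 - 1*22) + (-17 + 84)) = (-5 + 2*4913*15)*((1 - 22) + 67) = (-5 + 147390)*(-21 + 67) = 147385*46 = 6779710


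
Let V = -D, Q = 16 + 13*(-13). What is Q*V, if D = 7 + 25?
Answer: 4896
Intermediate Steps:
D = 32
Q = -153 (Q = 16 - 169 = -153)
V = -32 (V = -1*32 = -32)
Q*V = -153*(-32) = 4896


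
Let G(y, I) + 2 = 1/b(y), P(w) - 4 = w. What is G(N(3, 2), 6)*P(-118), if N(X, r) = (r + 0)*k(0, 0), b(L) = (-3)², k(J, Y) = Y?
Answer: 646/3 ≈ 215.33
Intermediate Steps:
b(L) = 9
P(w) = 4 + w
N(X, r) = 0 (N(X, r) = (r + 0)*0 = r*0 = 0)
G(y, I) = -17/9 (G(y, I) = -2 + 1/9 = -2 + ⅑ = -17/9)
G(N(3, 2), 6)*P(-118) = -17*(4 - 118)/9 = -17/9*(-114) = 646/3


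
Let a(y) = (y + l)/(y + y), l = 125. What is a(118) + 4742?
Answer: 1119355/236 ≈ 4743.0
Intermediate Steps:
a(y) = (125 + y)/(2*y) (a(y) = (y + 125)/(y + y) = (125 + y)/((2*y)) = (125 + y)*(1/(2*y)) = (125 + y)/(2*y))
a(118) + 4742 = (½)*(125 + 118)/118 + 4742 = (½)*(1/118)*243 + 4742 = 243/236 + 4742 = 1119355/236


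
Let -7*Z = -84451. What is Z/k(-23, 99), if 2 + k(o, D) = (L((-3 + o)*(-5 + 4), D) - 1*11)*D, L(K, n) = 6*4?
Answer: 84451/8995 ≈ 9.3887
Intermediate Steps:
Z = 84451/7 (Z = -⅐*(-84451) = 84451/7 ≈ 12064.)
L(K, n) = 24
k(o, D) = -2 + 13*D (k(o, D) = -2 + (24 - 1*11)*D = -2 + (24 - 11)*D = -2 + 13*D)
Z/k(-23, 99) = 84451/(7*(-2 + 13*99)) = 84451/(7*(-2 + 1287)) = (84451/7)/1285 = (84451/7)*(1/1285) = 84451/8995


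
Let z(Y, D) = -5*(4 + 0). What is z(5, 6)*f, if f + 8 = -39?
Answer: 940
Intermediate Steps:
z(Y, D) = -20 (z(Y, D) = -5*4 = -20)
f = -47 (f = -8 - 39 = -47)
z(5, 6)*f = -20*(-47) = 940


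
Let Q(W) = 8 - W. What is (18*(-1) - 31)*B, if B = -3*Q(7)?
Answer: 147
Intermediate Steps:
B = -3 (B = -3*(8 - 1*7) = -3*(8 - 7) = -3*1 = -3)
(18*(-1) - 31)*B = (18*(-1) - 31)*(-3) = (-18 - 31)*(-3) = -49*(-3) = 147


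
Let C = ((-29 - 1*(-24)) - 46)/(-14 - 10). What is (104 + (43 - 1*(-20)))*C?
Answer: 2839/8 ≈ 354.88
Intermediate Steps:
C = 17/8 (C = ((-29 + 24) - 46)/(-24) = (-5 - 46)*(-1/24) = -51*(-1/24) = 17/8 ≈ 2.1250)
(104 + (43 - 1*(-20)))*C = (104 + (43 - 1*(-20)))*(17/8) = (104 + (43 + 20))*(17/8) = (104 + 63)*(17/8) = 167*(17/8) = 2839/8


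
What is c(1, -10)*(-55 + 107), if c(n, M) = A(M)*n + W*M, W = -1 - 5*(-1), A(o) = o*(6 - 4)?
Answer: -3120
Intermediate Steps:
A(o) = 2*o (A(o) = o*2 = 2*o)
W = 4 (W = -1 + 5 = 4)
c(n, M) = 4*M + 2*M*n (c(n, M) = (2*M)*n + 4*M = 2*M*n + 4*M = 4*M + 2*M*n)
c(1, -10)*(-55 + 107) = (2*(-10)*(2 + 1))*(-55 + 107) = (2*(-10)*3)*52 = -60*52 = -3120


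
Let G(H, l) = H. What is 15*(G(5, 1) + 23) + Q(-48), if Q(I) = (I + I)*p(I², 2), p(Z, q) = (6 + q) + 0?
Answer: -348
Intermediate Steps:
p(Z, q) = 6 + q
Q(I) = 16*I (Q(I) = (I + I)*(6 + 2) = (2*I)*8 = 16*I)
15*(G(5, 1) + 23) + Q(-48) = 15*(5 + 23) + 16*(-48) = 15*28 - 768 = 420 - 768 = -348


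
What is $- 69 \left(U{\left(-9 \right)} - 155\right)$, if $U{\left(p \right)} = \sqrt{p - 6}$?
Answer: $10695 - 69 i \sqrt{15} \approx 10695.0 - 267.24 i$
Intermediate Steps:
$U{\left(p \right)} = \sqrt{-6 + p}$
$- 69 \left(U{\left(-9 \right)} - 155\right) = - 69 \left(\sqrt{-6 - 9} - 155\right) = - 69 \left(\sqrt{-15} - 155\right) = - 69 \left(i \sqrt{15} - 155\right) = - 69 \left(-155 + i \sqrt{15}\right) = 10695 - 69 i \sqrt{15}$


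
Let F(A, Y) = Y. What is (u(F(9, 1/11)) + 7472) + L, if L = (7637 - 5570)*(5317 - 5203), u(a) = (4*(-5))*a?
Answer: 2674190/11 ≈ 2.4311e+5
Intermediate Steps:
u(a) = -20*a
L = 235638 (L = 2067*114 = 235638)
(u(F(9, 1/11)) + 7472) + L = (-20/11 + 7472) + 235638 = 82172/11 + 235638 = 2674190/11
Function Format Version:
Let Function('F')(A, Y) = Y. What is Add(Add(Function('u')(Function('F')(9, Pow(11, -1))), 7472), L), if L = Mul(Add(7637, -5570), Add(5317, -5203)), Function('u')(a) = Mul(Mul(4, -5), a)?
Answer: Rational(2674190, 11) ≈ 2.4311e+5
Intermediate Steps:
Function('u')(a) = Mul(-20, a)
L = 235638 (L = Mul(2067, 114) = 235638)
Add(Add(Function('u')(Function('F')(9, Pow(11, -1))), 7472), L) = Add(Add(Mul(-20, Pow(11, -1)), 7472), 235638) = Add(Add(Mul(-20, Rational(1, 11)), 7472), 235638) = Add(Add(Rational(-20, 11), 7472), 235638) = Add(Rational(82172, 11), 235638) = Rational(2674190, 11)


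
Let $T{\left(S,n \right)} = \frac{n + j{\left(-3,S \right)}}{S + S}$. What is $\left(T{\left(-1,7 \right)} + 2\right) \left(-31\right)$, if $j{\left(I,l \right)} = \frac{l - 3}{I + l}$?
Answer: $62$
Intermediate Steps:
$j{\left(I,l \right)} = \frac{-3 + l}{I + l}$
$T{\left(S,n \right)} = \frac{1 + n}{2 S}$ ($T{\left(S,n \right)} = \frac{n + \frac{-3 + S}{-3 + S}}{S + S} = \frac{n + 1}{2 S} = \left(1 + n\right) \frac{1}{2 S} = \frac{1 + n}{2 S}$)
$\left(T{\left(-1,7 \right)} + 2\right) \left(-31\right) = \left(\frac{1 + 7}{2 \left(-1\right)} + 2\right) \left(-31\right) = \left(\frac{1}{2} \left(-1\right) 8 + 2\right) \left(-31\right) = \left(-4 + 2\right) \left(-31\right) = \left(-2\right) \left(-31\right) = 62$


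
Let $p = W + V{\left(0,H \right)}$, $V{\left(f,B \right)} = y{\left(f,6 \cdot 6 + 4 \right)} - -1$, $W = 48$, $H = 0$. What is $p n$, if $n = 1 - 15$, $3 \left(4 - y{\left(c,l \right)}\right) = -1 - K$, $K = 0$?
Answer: $- \frac{2240}{3} \approx -746.67$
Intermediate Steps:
$y{\left(c,l \right)} = \frac{13}{3}$ ($y{\left(c,l \right)} = 4 - \frac{-1 - 0}{3} = 4 - \frac{-1 + 0}{3} = 4 - - \frac{1}{3} = 4 + \frac{1}{3} = \frac{13}{3}$)
$V{\left(f,B \right)} = \frac{16}{3}$ ($V{\left(f,B \right)} = \frac{13}{3} - -1 = \frac{13}{3} + 1 = \frac{16}{3}$)
$p = \frac{160}{3}$ ($p = 48 + \frac{16}{3} = \frac{160}{3} \approx 53.333$)
$n = -14$
$p n = \frac{160}{3} \left(-14\right) = - \frac{2240}{3}$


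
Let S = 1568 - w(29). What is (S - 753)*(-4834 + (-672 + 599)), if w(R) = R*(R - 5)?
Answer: -583933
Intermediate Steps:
w(R) = R*(-5 + R)
S = 872 (S = 1568 - 29*(-5 + 29) = 1568 - 29*24 = 1568 - 1*696 = 1568 - 696 = 872)
(S - 753)*(-4834 + (-672 + 599)) = (872 - 753)*(-4834 + (-672 + 599)) = 119*(-4834 - 73) = 119*(-4907) = -583933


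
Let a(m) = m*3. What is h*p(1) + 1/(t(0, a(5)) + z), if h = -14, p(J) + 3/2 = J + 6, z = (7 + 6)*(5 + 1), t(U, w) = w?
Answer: -7160/93 ≈ -76.989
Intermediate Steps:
a(m) = 3*m
z = 78 (z = 13*6 = 78)
p(J) = 9/2 + J (p(J) = -3/2 + (J + 6) = -3/2 + (6 + J) = 9/2 + J)
h*p(1) + 1/(t(0, a(5)) + z) = -14*(9/2 + 1) + 1/(3*5 + 78) = -14*11/2 + 1/(15 + 78) = -77 + 1/93 = -7160/93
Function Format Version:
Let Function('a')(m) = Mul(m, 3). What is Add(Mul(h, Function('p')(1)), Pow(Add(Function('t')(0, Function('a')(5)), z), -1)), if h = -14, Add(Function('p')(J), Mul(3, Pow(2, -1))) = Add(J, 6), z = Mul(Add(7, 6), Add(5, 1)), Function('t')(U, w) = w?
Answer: Rational(-7160, 93) ≈ -76.989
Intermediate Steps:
Function('a')(m) = Mul(3, m)
z = 78 (z = Mul(13, 6) = 78)
Function('p')(J) = Add(Rational(9, 2), J) (Function('p')(J) = Add(Rational(-3, 2), Add(J, 6)) = Add(Rational(-3, 2), Add(6, J)) = Add(Rational(9, 2), J))
Add(Mul(h, Function('p')(1)), Pow(Add(Function('t')(0, Function('a')(5)), z), -1)) = Add(Mul(-14, Add(Rational(9, 2), 1)), Pow(Add(Mul(3, 5), 78), -1)) = Add(Mul(-14, Rational(11, 2)), Pow(Add(15, 78), -1)) = Add(-77, Pow(93, -1)) = Add(-77, Rational(1, 93)) = Rational(-7160, 93)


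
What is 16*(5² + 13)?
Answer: 608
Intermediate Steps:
16*(5² + 13) = 16*(25 + 13) = 16*38 = 608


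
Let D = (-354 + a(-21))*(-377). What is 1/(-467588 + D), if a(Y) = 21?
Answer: -1/342047 ≈ -2.9236e-6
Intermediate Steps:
D = 125541 (D = (-354 + 21)*(-377) = -333*(-377) = 125541)
1/(-467588 + D) = 1/(-467588 + 125541) = 1/(-342047) = -1/342047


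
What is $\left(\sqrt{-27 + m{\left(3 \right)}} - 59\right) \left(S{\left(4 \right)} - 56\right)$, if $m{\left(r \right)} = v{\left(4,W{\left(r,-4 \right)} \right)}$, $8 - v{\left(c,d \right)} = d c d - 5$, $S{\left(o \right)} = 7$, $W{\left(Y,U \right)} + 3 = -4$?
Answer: $2891 - 49 i \sqrt{210} \approx 2891.0 - 710.08 i$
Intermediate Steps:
$W{\left(Y,U \right)} = -7$ ($W{\left(Y,U \right)} = -3 - 4 = -7$)
$v{\left(c,d \right)} = 13 - c d^{2}$ ($v{\left(c,d \right)} = 8 - \left(d c d - 5\right) = 8 - \left(c d d - 5\right) = 8 - \left(c d^{2} - 5\right) = 8 - \left(-5 + c d^{2}\right) = 13 - c d^{2}$)
$m{\left(r \right)} = -183$ ($m{\left(r \right)} = 13 - 4 \left(-7\right)^{2} = 13 - 4 \cdot 49 = 13 - 196 = -183$)
$\left(\sqrt{-27 + m{\left(3 \right)}} - 59\right) \left(S{\left(4 \right)} - 56\right) = \left(\sqrt{-27 - 183} - 59\right) \left(7 - 56\right) = \left(\sqrt{-210} - 59\right) \left(7 - 56\right) = \left(i \sqrt{210} - 59\right) \left(-49\right) = \left(-59 + i \sqrt{210}\right) \left(-49\right) = 2891 - 49 i \sqrt{210}$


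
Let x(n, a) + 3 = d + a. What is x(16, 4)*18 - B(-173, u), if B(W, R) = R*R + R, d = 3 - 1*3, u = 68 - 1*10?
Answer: -3404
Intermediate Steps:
u = 58 (u = 68 - 10 = 58)
d = 0 (d = 3 - 3 = 0)
x(n, a) = -3 + a (x(n, a) = -3 + (0 + a) = -3 + a)
B(W, R) = R + R**2 (B(W, R) = R**2 + R = R + R**2)
x(16, 4)*18 - B(-173, u) = (-3 + 4)*18 - 58*(1 + 58) = 1*18 - 58*59 = 18 - 1*3422 = 18 - 3422 = -3404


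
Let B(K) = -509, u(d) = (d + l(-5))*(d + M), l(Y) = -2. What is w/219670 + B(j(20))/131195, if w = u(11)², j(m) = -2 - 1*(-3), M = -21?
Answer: 95086747/2881960565 ≈ 0.032994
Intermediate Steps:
u(d) = (-21 + d)*(-2 + d) (u(d) = (d - 2)*(d - 21) = (-2 + d)*(-21 + d) = (-21 + d)*(-2 + d))
j(m) = 1 (j(m) = -2 + 3 = 1)
w = 8100 (w = (42 + 11² - 23*11)² = (42 + 121 - 253)² = (-90)² = 8100)
w/219670 + B(j(20))/131195 = 8100/219670 - 509/131195 = 8100*(1/219670) - 509*1/131195 = 810/21967 - 509/131195 = 95086747/2881960565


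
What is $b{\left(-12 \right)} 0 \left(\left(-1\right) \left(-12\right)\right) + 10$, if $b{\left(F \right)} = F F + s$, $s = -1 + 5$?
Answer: $10$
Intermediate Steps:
$s = 4$
$b{\left(F \right)} = 4 + F^{2}$ ($b{\left(F \right)} = F F + 4 = F^{2} + 4 = 4 + F^{2}$)
$b{\left(-12 \right)} 0 \left(\left(-1\right) \left(-12\right)\right) + 10 = \left(4 + \left(-12\right)^{2}\right) 0 \left(\left(-1\right) \left(-12\right)\right) + 10 = \left(4 + 144\right) 0 \cdot 12 + 10 = 148 \cdot 0 + 10 = 0 + 10 = 10$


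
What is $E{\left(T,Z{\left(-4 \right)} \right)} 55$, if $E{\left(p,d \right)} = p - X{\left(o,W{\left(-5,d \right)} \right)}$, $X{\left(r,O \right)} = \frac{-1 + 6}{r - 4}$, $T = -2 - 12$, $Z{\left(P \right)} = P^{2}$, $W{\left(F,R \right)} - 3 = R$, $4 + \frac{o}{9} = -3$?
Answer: $- \frac{51315}{67} \approx -765.9$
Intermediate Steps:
$o = -63$ ($o = -36 + 9 \left(-3\right) = -36 - 27 = -63$)
$W{\left(F,R \right)} = 3 + R$
$T = -14$ ($T = -2 - 12 = -14$)
$X{\left(r,O \right)} = \frac{5}{-4 + r}$
$E{\left(p,d \right)} = \frac{5}{67} + p$ ($E{\left(p,d \right)} = p - \frac{5}{-4 - 63} = p - \frac{5}{-67} = p - 5 \left(- \frac{1}{67}\right) = p - - \frac{5}{67} = p + \frac{5}{67} = \frac{5}{67} + p$)
$E{\left(T,Z{\left(-4 \right)} \right)} 55 = \left(\frac{5}{67} - 14\right) 55 = \left(- \frac{933}{67}\right) 55 = - \frac{51315}{67}$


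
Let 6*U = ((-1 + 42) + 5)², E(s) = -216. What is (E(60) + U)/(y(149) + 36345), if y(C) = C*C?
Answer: 205/87819 ≈ 0.0023343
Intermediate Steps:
U = 1058/3 (U = ((-1 + 42) + 5)²/6 = (41 + 5)²/6 = (⅙)*46² = (⅙)*2116 = 1058/3 ≈ 352.67)
y(C) = C²
(E(60) + U)/(y(149) + 36345) = (-216 + 1058/3)/(149² + 36345) = 410/(3*(22201 + 36345)) = (410/3)/58546 = (410/3)*(1/58546) = 205/87819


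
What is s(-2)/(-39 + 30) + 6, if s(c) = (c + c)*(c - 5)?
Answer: 26/9 ≈ 2.8889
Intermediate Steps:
s(c) = 2*c*(-5 + c) (s(c) = (2*c)*(-5 + c) = 2*c*(-5 + c))
s(-2)/(-39 + 30) + 6 = (2*(-2)*(-5 - 2))/(-39 + 30) + 6 = (2*(-2)*(-7))/(-9) + 6 = -1/9*28 + 6 = -28/9 + 6 = 26/9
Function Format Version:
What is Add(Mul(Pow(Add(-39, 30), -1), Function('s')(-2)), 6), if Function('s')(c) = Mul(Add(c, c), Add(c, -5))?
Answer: Rational(26, 9) ≈ 2.8889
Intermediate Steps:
Function('s')(c) = Mul(2, c, Add(-5, c)) (Function('s')(c) = Mul(Mul(2, c), Add(-5, c)) = Mul(2, c, Add(-5, c)))
Add(Mul(Pow(Add(-39, 30), -1), Function('s')(-2)), 6) = Add(Mul(Pow(Add(-39, 30), -1), Mul(2, -2, Add(-5, -2))), 6) = Add(Mul(Pow(-9, -1), Mul(2, -2, -7)), 6) = Add(Mul(Rational(-1, 9), 28), 6) = Add(Rational(-28, 9), 6) = Rational(26, 9)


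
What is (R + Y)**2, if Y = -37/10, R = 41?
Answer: 139129/100 ≈ 1391.3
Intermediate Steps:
Y = -37/10 (Y = -37*1/10 = -37/10 ≈ -3.7000)
(R + Y)**2 = (41 - 37/10)**2 = (373/10)**2 = 139129/100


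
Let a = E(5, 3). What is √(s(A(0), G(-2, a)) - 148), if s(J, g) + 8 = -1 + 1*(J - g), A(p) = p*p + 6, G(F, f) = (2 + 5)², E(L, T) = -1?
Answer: 10*I*√2 ≈ 14.142*I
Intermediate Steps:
a = -1
G(F, f) = 49 (G(F, f) = 7² = 49)
A(p) = 6 + p² (A(p) = p² + 6 = 6 + p²)
s(J, g) = -9 + J - g (s(J, g) = -8 + (-1 + 1*(J - g)) = -8 + (-1 + (J - g)) = -8 + (-1 + J - g) = -9 + J - g)
√(s(A(0), G(-2, a)) - 148) = √((-9 + (6 + 0²) - 1*49) - 148) = √((-9 + (6 + 0) - 49) - 148) = √((-9 + 6 - 49) - 148) = √(-52 - 148) = √(-200) = 10*I*√2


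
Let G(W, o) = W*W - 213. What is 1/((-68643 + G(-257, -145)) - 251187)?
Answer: -1/253994 ≈ -3.9371e-6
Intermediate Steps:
G(W, o) = -213 + W**2 (G(W, o) = W**2 - 213 = -213 + W**2)
1/((-68643 + G(-257, -145)) - 251187) = 1/((-68643 + (-213 + (-257)**2)) - 251187) = 1/((-68643 + (-213 + 66049)) - 251187) = 1/((-68643 + 65836) - 251187) = 1/(-2807 - 251187) = 1/(-253994) = -1/253994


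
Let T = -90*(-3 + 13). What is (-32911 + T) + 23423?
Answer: -10388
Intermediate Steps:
T = -900 (T = -90*10 = -900)
(-32911 + T) + 23423 = (-32911 - 900) + 23423 = -33811 + 23423 = -10388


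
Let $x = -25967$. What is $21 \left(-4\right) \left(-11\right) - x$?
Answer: $26891$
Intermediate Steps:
$21 \left(-4\right) \left(-11\right) - x = 21 \left(-4\right) \left(-11\right) - -25967 = \left(-84\right) \left(-11\right) + 25967 = 924 + 25967 = 26891$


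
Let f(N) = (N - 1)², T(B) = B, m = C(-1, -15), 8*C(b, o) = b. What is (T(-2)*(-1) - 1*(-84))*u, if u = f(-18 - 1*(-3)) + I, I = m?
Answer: 88021/4 ≈ 22005.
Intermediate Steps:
C(b, o) = b/8
m = -⅛ (m = (⅛)*(-1) = -⅛ ≈ -0.12500)
I = -⅛ ≈ -0.12500
f(N) = (-1 + N)²
u = 2047/8 (u = (-1 + (-18 - 1*(-3)))² - ⅛ = (-1 + (-18 + 3))² - ⅛ = (-1 - 15)² - ⅛ = (-16)² - ⅛ = 256 - ⅛ = 2047/8 ≈ 255.88)
(T(-2)*(-1) - 1*(-84))*u = (-2*(-1) - 1*(-84))*(2047/8) = (2 + 84)*(2047/8) = 86*(2047/8) = 88021/4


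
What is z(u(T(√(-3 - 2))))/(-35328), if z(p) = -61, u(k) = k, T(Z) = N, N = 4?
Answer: 61/35328 ≈ 0.0017267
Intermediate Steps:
T(Z) = 4
z(u(T(√(-3 - 2))))/(-35328) = -61/(-35328) = -61*(-1/35328) = 61/35328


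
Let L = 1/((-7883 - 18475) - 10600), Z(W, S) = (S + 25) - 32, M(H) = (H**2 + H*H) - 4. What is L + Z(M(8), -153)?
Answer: -5913281/36958 ≈ -160.00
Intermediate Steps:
M(H) = -4 + 2*H**2 (M(H) = (H**2 + H**2) - 4 = 2*H**2 - 4 = -4 + 2*H**2)
Z(W, S) = -7 + S (Z(W, S) = (25 + S) - 32 = -7 + S)
L = -1/36958 (L = 1/(-26358 - 10600) = 1/(-36958) = -1/36958 ≈ -2.7058e-5)
L + Z(M(8), -153) = -1/36958 + (-7 - 153) = -1/36958 - 160 = -5913281/36958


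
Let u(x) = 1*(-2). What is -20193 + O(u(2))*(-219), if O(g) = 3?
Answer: -20850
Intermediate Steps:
u(x) = -2
-20193 + O(u(2))*(-219) = -20193 + 3*(-219) = -20193 - 657 = -20850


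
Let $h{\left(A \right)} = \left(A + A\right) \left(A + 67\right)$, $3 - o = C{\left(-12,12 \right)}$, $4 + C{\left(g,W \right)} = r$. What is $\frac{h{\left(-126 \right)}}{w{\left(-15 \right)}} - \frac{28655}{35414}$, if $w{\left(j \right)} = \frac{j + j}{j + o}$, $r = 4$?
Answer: $\frac{1052927429}{177070} \approx 5946.4$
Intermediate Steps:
$C{\left(g,W \right)} = 0$ ($C{\left(g,W \right)} = -4 + 4 = 0$)
$o = 3$ ($o = 3 - 0 = 3 + 0 = 3$)
$h{\left(A \right)} = 2 A \left(67 + A\right)$
$w{\left(j \right)} = \frac{2 j}{3 + j}$ ($w{\left(j \right)} = \frac{j + j}{j + 3} = \frac{2 j}{3 + j}$)
$\frac{h{\left(-126 \right)}}{w{\left(-15 \right)}} - \frac{28655}{35414} = \frac{2 \left(-126\right) \left(67 - 126\right)}{2 \left(-15\right) \frac{1}{3 - 15}} - \frac{28655}{35414} = \frac{2 \left(-126\right) \left(-59\right)}{2 \left(-15\right) \frac{1}{-12}} - \frac{28655}{35414} = \frac{14868}{2 \left(-15\right) \left(- \frac{1}{12}\right)} - \frac{28655}{35414} = \frac{14868}{\frac{5}{2}} - \frac{28655}{35414} = 14868 \cdot \frac{2}{5} - \frac{28655}{35414} = \frac{29736}{5} - \frac{28655}{35414} = \frac{1052927429}{177070}$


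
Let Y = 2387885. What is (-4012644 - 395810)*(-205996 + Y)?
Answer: -9618757289606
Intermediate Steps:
(-4012644 - 395810)*(-205996 + Y) = (-4012644 - 395810)*(-205996 + 2387885) = -4408454*2181889 = -9618757289606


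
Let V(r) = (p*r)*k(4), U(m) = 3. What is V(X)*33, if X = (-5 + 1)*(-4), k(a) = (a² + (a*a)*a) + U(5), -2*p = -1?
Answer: 21912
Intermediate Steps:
p = ½ (p = -½*(-1) = ½ ≈ 0.50000)
k(a) = 3 + a² + a³ (k(a) = (a² + (a*a)*a) + 3 = (a² + a²*a) + 3 = (a² + a³) + 3 = 3 + a² + a³)
X = 16 (X = -4*(-4) = 16)
V(r) = 83*r/2 (V(r) = (r/2)*(3 + 4² + 4³) = (r/2)*(3 + 16 + 64) = (r/2)*83 = 83*r/2)
V(X)*33 = ((83/2)*16)*33 = 664*33 = 21912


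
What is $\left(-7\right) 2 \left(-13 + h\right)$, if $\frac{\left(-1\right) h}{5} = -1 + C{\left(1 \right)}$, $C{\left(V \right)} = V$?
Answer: $182$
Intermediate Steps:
$h = 0$ ($h = - 5 \left(-1 + 1\right) = \left(-5\right) 0 = 0$)
$\left(-7\right) 2 \left(-13 + h\right) = \left(-7\right) 2 \left(-13 + 0\right) = \left(-14\right) \left(-13\right) = 182$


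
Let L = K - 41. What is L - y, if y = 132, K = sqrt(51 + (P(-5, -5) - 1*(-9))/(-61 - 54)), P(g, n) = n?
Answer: -173 + sqrt(674015)/115 ≈ -165.86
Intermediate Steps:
K = sqrt(674015)/115 (K = sqrt(51 + (-5 - 1*(-9))/(-61 - 54)) = sqrt(51 + (-5 + 9)/(-115)) = sqrt(51 + 4*(-1/115)) = sqrt(51 - 4/115) = sqrt(5861/115) = sqrt(674015)/115 ≈ 7.1390)
L = -41 + sqrt(674015)/115 (L = sqrt(674015)/115 - 41 = -41 + sqrt(674015)/115 ≈ -33.861)
L - y = (-41 + sqrt(674015)/115) - 1*132 = (-41 + sqrt(674015)/115) - 132 = -173 + sqrt(674015)/115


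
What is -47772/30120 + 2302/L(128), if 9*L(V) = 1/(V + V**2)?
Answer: 858659992179/2510 ≈ 3.4210e+8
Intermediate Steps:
L(V) = 1/(9*(V + V**2))
-47772/30120 + 2302/L(128) = -47772/30120 + 2302/(((1/9)/(128*(1 + 128)))) = -47772*1/30120 + 2302/(((1/9)*(1/128)/129)) = -3981/2510 + 2302/(((1/9)*(1/128)*(1/129))) = -3981/2510 + 2302/(1/148608) = -3981/2510 + 2302*148608 = -3981/2510 + 342095616 = 858659992179/2510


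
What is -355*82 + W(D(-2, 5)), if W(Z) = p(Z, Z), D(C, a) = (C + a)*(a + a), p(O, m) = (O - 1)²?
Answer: -28269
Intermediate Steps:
p(O, m) = (-1 + O)²
D(C, a) = 2*a*(C + a) (D(C, a) = (C + a)*(2*a) = 2*a*(C + a))
W(Z) = (-1 + Z)²
-355*82 + W(D(-2, 5)) = -355*82 + (-1 + 2*5*(-2 + 5))² = -29110 + (-1 + 2*5*3)² = -29110 + (-1 + 30)² = -29110 + 29² = -29110 + 841 = -28269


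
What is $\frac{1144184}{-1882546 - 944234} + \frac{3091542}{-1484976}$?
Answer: $- \frac{434924786431}{174904185720} \approx -2.4866$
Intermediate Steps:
$\frac{1144184}{-1882546 - 944234} + \frac{3091542}{-1484976} = \frac{1144184}{-2826780} + 3091542 \left(- \frac{1}{1484976}\right) = 1144184 \left(- \frac{1}{2826780}\right) - \frac{515257}{247496} = - \frac{286046}{706695} - \frac{515257}{247496} = - \frac{434924786431}{174904185720}$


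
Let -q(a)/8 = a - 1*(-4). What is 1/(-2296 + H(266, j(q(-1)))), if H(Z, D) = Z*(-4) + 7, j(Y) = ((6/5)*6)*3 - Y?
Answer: -1/3353 ≈ -0.00029824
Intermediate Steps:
q(a) = -32 - 8*a (q(a) = -8*(a - 1*(-4)) = -8*(a + 4) = -8*(4 + a) = -32 - 8*a)
j(Y) = 108/5 - Y (j(Y) = ((6*(1/5))*6)*3 - Y = ((6/5)*6)*3 - Y = (36/5)*3 - Y = 108/5 - Y)
H(Z, D) = 7 - 4*Z (H(Z, D) = -4*Z + 7 = 7 - 4*Z)
1/(-2296 + H(266, j(q(-1)))) = 1/(-2296 + (7 - 4*266)) = 1/(-2296 + (7 - 1064)) = 1/(-2296 - 1057) = 1/(-3353) = -1/3353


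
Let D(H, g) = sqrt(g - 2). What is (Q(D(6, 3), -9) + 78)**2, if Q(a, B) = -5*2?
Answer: 4624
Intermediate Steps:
D(H, g) = sqrt(-2 + g)
Q(a, B) = -10
(Q(D(6, 3), -9) + 78)**2 = (-10 + 78)**2 = 68**2 = 4624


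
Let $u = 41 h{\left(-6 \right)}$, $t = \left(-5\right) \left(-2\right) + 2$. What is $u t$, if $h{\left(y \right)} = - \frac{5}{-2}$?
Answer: $1230$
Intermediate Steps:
$h{\left(y \right)} = \frac{5}{2}$ ($h{\left(y \right)} = \left(-5\right) \left(- \frac{1}{2}\right) = \frac{5}{2}$)
$t = 12$ ($t = 10 + 2 = 12$)
$u = \frac{205}{2}$ ($u = 41 \cdot \frac{5}{2} = \frac{205}{2} \approx 102.5$)
$u t = \frac{205}{2} \cdot 12 = 1230$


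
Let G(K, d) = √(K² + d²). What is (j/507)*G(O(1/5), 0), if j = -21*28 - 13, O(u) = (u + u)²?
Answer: -2404/12675 ≈ -0.18966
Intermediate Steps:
O(u) = 4*u² (O(u) = (2*u)² = 4*u²)
j = -601 (j = -588 - 13 = -601)
(j/507)*G(O(1/5), 0) = (-601/507)*√((4*(1/5)²)² + 0²) = (-601*1/507)*√((4*(⅕)²)² + 0) = -601*√((4*(1/25))² + 0)/507 = -601*√((4/25)² + 0)/507 = -601*√(16/625 + 0)/507 = -601*√(16/625)/507 = -601/507*4/25 = -2404/12675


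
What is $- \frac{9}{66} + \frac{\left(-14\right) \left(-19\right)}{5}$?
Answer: $\frac{5837}{110} \approx 53.064$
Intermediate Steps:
$- \frac{9}{66} + \frac{\left(-14\right) \left(-19\right)}{5} = \left(-9\right) \frac{1}{66} + 266 \cdot \frac{1}{5} = - \frac{3}{22} + \frac{266}{5} = \frac{5837}{110}$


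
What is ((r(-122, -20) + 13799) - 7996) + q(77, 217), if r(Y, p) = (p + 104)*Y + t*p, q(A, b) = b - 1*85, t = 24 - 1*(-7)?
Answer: -4933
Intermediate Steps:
t = 31 (t = 24 + 7 = 31)
q(A, b) = -85 + b (q(A, b) = b - 85 = -85 + b)
r(Y, p) = 31*p + Y*(104 + p) (r(Y, p) = (p + 104)*Y + 31*p = (104 + p)*Y + 31*p = Y*(104 + p) + 31*p = 31*p + Y*(104 + p))
((r(-122, -20) + 13799) - 7996) + q(77, 217) = (((31*(-20) + 104*(-122) - 122*(-20)) + 13799) - 7996) + (-85 + 217) = (((-620 - 12688 + 2440) + 13799) - 7996) + 132 = ((-10868 + 13799) - 7996) + 132 = (2931 - 7996) + 132 = -5065 + 132 = -4933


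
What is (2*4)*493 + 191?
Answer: 4135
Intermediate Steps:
(2*4)*493 + 191 = 8*493 + 191 = 3944 + 191 = 4135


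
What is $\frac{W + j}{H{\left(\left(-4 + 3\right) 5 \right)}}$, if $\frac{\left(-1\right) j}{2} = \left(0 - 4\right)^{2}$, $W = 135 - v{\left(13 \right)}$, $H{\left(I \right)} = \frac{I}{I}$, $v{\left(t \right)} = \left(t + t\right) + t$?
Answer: $64$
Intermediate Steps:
$v{\left(t \right)} = 3 t$ ($v{\left(t \right)} = 2 t + t = 3 t$)
$H{\left(I \right)} = 1$
$W = 96$ ($W = 135 - 3 \cdot 13 = 135 - 39 = 96$)
$j = -32$ ($j = - 2 \left(0 - 4\right)^{2} = - 2 \left(-4\right)^{2} = \left(-2\right) 16 = -32$)
$\frac{W + j}{H{\left(\left(-4 + 3\right) 5 \right)}} = \frac{96 - 32}{1} = 64 \cdot 1 = 64$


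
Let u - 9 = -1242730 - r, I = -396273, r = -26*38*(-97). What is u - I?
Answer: -942284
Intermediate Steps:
r = 95836 (r = -988*(-97) = 95836)
u = -1338557 (u = 9 + (-1242730 - 1*95836) = 9 + (-1242730 - 95836) = 9 - 1338566 = -1338557)
u - I = -1338557 - 1*(-396273) = -1338557 + 396273 = -942284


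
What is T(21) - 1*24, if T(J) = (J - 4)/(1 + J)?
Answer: -511/22 ≈ -23.227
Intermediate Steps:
T(J) = (-4 + J)/(1 + J)
T(21) - 1*24 = (-4 + 21)/(1 + 21) - 1*24 = 17/22 - 24 = -511/22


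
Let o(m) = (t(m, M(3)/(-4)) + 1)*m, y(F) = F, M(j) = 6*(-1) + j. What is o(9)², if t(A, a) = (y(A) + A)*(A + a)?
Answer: 10093329/4 ≈ 2.5233e+6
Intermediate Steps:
M(j) = -6 + j
t(A, a) = 2*A*(A + a) (t(A, a) = (A + A)*(A + a) = (2*A)*(A + a) = 2*A*(A + a))
o(m) = m*(1 + 2*m*(¾ + m)) (o(m) = (2*m*(m + (-6 + 3)/(-4)) + 1)*m = (2*m*(m - 3*(-¼)) + 1)*m = (2*m*(m + ¾) + 1)*m = (2*m*(¾ + m) + 1)*m = (1 + 2*m*(¾ + m))*m = m*(1 + 2*m*(¾ + m)))
o(9)² = ((½)*9*(2 + 3*9 + 4*9²))² = ((½)*9*(2 + 27 + 4*81))² = ((½)*9*(2 + 27 + 324))² = ((½)*9*353)² = (3177/2)² = 10093329/4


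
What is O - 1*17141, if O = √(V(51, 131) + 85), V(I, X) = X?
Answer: -17141 + 6*√6 ≈ -17126.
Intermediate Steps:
O = 6*√6 (O = √(131 + 85) = √216 = 6*√6 ≈ 14.697)
O - 1*17141 = 6*√6 - 1*17141 = 6*√6 - 17141 = -17141 + 6*√6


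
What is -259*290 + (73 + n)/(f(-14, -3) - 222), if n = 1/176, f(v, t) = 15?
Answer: -912140123/12144 ≈ -75110.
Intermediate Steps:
n = 1/176 ≈ 0.0056818
-259*290 + (73 + n)/(f(-14, -3) - 222) = -259*290 + (73 + 1/176)/(15 - 222) = -75110 + (12849/176)/(-207) = -75110 + (12849/176)*(-1/207) = -75110 - 4283/12144 = -912140123/12144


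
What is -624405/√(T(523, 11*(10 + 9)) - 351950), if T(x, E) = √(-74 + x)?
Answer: 624405*I/√(351950 - √449) ≈ 1052.5*I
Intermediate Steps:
-624405/√(T(523, 11*(10 + 9)) - 351950) = -624405/√(√(-74 + 523) - 351950) = -624405/√(√449 - 351950) = -624405/√(-351950 + √449)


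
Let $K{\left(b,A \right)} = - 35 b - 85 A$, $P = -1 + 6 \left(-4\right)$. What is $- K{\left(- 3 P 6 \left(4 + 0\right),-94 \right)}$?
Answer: $55010$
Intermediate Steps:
$P = -25$ ($P = -1 - 24 = -25$)
$K{\left(b,A \right)} = - 85 A - 35 b$
$- K{\left(- 3 P 6 \left(4 + 0\right),-94 \right)} = - (\left(-85\right) \left(-94\right) - 35 \left(-3\right) \left(-25\right) 6 \left(4 + 0\right)) = - (7990 - 35 \cdot 75 \cdot 6 \cdot 4) = - (7990 - 35 \cdot 75 \cdot 24) = - (7990 - 63000) = \left(-1\right) \left(-55010\right) = 55010$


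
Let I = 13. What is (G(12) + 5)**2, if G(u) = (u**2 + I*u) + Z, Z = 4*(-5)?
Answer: 81225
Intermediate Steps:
Z = -20
G(u) = -20 + u**2 + 13*u (G(u) = (u**2 + 13*u) - 20 = -20 + u**2 + 13*u)
(G(12) + 5)**2 = ((-20 + 12**2 + 13*12) + 5)**2 = ((-20 + 144 + 156) + 5)**2 = (280 + 5)**2 = 285**2 = 81225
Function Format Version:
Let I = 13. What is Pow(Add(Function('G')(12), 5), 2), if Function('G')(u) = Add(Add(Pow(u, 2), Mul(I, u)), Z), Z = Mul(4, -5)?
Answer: 81225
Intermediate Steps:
Z = -20
Function('G')(u) = Add(-20, Pow(u, 2), Mul(13, u)) (Function('G')(u) = Add(Add(Pow(u, 2), Mul(13, u)), -20) = Add(-20, Pow(u, 2), Mul(13, u)))
Pow(Add(Function('G')(12), 5), 2) = Pow(Add(Add(-20, Pow(12, 2), Mul(13, 12)), 5), 2) = Pow(Add(Add(-20, 144, 156), 5), 2) = Pow(Add(280, 5), 2) = Pow(285, 2) = 81225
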